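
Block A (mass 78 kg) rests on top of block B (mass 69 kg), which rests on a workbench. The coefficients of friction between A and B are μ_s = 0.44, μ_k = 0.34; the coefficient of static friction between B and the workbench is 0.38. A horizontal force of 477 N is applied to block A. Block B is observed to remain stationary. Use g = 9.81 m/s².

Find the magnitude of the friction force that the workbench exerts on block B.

Between the blocks, N₁ = m_A g = 765.2 N.
So the A–B interface can sustain at most μ_s N₁ = 336.7 N of static friction.
Since P = 477 N > 336.7 N, A slides on B; the A–B friction is kinetic: f₁ = μ_k N₁ = 0.34×765.2 = 260 N.
By Newton's third law B feels 260 N forward from A. With B stationary, the floor's static friction on B balances it: f₂ = 260 N (well within μ_s(m_A+m_B)g = 548 N).

f ≈ 260 N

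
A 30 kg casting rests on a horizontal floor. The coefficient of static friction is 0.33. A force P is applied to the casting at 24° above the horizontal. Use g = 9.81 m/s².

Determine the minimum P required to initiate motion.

P ≈ 92.7 N

N = m g − P sin α (the pull lifts the casting).
At impending slip, P cos α = μ_s N = μ_s (m g − P sin α).
Solving: P (cos α + μ_s sin α) = μ_s m g → P = 0.33×294/(cos 24° + 0.33 sin 24°) = 97.1/1.048 = 92.7 N.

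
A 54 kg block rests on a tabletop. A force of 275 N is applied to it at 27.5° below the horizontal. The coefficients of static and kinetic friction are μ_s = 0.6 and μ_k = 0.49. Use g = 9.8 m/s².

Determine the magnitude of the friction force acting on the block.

f ≈ 244 N

N = m g + P sin α = 529.2 + 275×sin 27.5° = 656.2 N.
For equilibrium, f = P cos α = 275×cos 27.5° = 243.9 N.
The static-friction limit is μ_s N = 393.7 N.
Since 243.9 N does not exceed the limit, the block stays at rest and f = 244 N.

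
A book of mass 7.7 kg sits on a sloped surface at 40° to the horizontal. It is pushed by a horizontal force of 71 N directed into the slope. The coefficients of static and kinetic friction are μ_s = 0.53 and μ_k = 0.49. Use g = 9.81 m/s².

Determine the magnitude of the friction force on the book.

Normal direction: N = m g cos θ + P sin θ = 103.5 N.
Along the incline, the net driving force (taking up-slope positive) is P cos θ − m g sin θ = 54.39 − 48.55 = 5.835 N, so equilibrium requires friction f = -5.835 N (down-slope).
The limit of static friction is μ_s N = 54.86 N.
Since 5.835 N is within the 54.86 N limit, the book stays put and friction is exactly 5.83 N.

f ≈ 5.83 N (down the incline)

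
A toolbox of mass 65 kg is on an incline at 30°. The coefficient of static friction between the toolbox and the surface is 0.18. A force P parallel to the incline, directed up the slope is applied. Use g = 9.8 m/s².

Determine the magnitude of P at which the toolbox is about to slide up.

P ≈ 418 N

At impending motion up the slope, friction acts down-slope at its limit: f = μ_s N.
P is parallel to the surface, so N = m g cos θ = 552 N.
Along the incline: P = m g sin θ + μ_s N = 318 + 0.18×552 = 418 N.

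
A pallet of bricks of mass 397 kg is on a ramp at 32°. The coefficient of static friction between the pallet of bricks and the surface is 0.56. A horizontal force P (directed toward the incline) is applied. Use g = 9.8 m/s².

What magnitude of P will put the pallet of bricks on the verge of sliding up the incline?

At impending motion up the slope, friction acts down-slope at its limit: f = μ_s N.
Perpendicular to the incline: N = m g cos θ + P sin θ.
Along the incline: P cos θ = m g sin θ + μ_s N = m g sin θ + μ_s (m g cos θ + P sin θ).
Solving, P (cos θ − μ_s sin θ) = m g (sin θ + μ_s cos θ), so P = 397×9.8×(sin 32° + 0.56 cos 32°)/(cos 32° − 0.56 sin 32°) = 3890×1.005/0.5513 = 7090 N.

P ≈ 7090 N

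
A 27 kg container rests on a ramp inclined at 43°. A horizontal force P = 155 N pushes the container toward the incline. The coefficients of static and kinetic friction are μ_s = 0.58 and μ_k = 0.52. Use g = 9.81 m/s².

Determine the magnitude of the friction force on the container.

f ≈ 67.3 N (up the incline)

Normal direction: N = m g cos θ + P sin θ = 299.4 N.
Along the incline, the net driving force (taking up-slope positive) is P cos θ − m g sin θ = 113.4 − 180.6 = -67.28 N, so equilibrium requires friction f = 67.28 N (up-slope).
The limit of static friction is μ_s N = 173.7 N.
Since 67.28 N is within the 173.7 N limit, the container stays put and friction is exactly 67.3 N.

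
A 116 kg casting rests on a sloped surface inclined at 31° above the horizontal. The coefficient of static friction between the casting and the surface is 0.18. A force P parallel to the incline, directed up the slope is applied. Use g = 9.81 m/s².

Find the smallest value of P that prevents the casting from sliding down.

The casting tends to slide down (tan θ > μ_s), so at the point of impending slip friction acts up-slope at its limit: f = μ_s N.
P is parallel to the surface, so N = m g cos θ = 975 N.
Along the incline: P + μ_s N = m g sin θ, so P = 586 − 0.18×975 = 411 N.

P_min ≈ 411 N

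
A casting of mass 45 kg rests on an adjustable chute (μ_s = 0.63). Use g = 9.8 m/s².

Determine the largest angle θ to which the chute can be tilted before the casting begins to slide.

At the slip threshold, m g sin θ = μ_s · m g cos θ, so tan θ = μ_s.
θ_max = arctan(0.63) = 32.2°.

θ_max ≈ 32.2°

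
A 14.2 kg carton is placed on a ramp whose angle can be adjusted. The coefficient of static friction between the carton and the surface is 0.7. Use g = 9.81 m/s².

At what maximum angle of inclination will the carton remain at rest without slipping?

At the slip threshold, m g sin θ = μ_s · m g cos θ, so tan θ = μ_s.
θ_max = arctan(0.7) = 35°.

θ_max ≈ 35°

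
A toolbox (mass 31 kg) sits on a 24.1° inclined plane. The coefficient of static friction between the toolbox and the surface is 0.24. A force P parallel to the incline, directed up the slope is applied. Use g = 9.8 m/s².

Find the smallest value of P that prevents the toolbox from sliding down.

P_min ≈ 57.5 N

The toolbox tends to slide down (tan θ > μ_s), so at the point of impending slip friction acts up-slope at its limit: f = μ_s N.
P is parallel to the surface, so N = m g cos θ = 277 N.
Along the incline: P + μ_s N = m g sin θ, so P = 124 − 0.24×277 = 57.5 N.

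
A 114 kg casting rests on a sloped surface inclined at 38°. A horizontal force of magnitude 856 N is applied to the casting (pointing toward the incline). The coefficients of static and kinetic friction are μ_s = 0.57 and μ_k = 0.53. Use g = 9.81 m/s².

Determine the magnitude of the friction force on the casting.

f ≈ 14 N (up the incline)

Resolve perpendicular to the incline: N = m g cos θ + P sin θ = 114×9.81×cos 38° + 856×sin 38° = 1408 N.
Along the incline, the net driving force (taking up-slope positive) is P cos θ − m g sin θ = 674.5 − 688.5 = -13.98 N, so equilibrium requires friction f = 13.98 N (up-slope).
Maximum static friction: μ_s N = 0.57 × 1408 = 802.7 N.
Since 13.98 N is within the 802.7 N limit, the casting stays put and friction is exactly 14 N.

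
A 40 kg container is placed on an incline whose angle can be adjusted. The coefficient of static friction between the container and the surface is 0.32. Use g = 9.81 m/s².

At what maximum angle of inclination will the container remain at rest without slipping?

At the slip threshold, m g sin θ = μ_s · m g cos θ, so tan θ = μ_s.
θ_max = arctan(0.32) = 17.7°.

θ_max ≈ 17.7°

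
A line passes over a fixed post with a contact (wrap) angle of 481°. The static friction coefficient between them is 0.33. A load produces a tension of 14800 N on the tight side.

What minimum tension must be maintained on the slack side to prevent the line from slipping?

Capstan equation at impending slip: T_tight/T_slack = e^{μβ}.
β = 481° = 8.395 rad; e^{μβ} = e^{0.33×8.395} = 15.96.
T_slack = T_tight / e^{μβ} = 14800 / 15.96 = 927 N.

T_min ≈ 927 N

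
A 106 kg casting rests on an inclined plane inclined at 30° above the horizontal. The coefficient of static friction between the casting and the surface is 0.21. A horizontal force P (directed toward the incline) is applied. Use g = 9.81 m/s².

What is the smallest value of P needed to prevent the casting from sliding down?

The casting tends to slide down (tan θ > μ_s), so at the point of impending slip friction acts up-slope at its limit: f = μ_s N.
Perpendicular to the incline: N = m g cos θ + P sin θ.
Along the incline: P cos θ + μ_s N = m g sin θ, i.e. P cos θ + μ_s (m g cos θ + P sin θ) = m g sin θ.
Solving, P (cos θ + μ_s sin θ) = m g (sin θ − μ_s cos θ), so P = 1040×0.3181/0.971 = 341 N.

P_min ≈ 341 N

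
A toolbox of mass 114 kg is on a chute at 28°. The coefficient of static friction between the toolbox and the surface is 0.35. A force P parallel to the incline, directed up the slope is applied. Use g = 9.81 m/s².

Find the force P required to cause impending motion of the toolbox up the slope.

At impending motion up the slope, friction acts down-slope at its limit: f = μ_s N.
P is parallel to the surface, so N = m g cos θ = 987 N.
Along the incline: P = m g sin θ + μ_s N = 525 + 0.35×987 = 871 N.

P ≈ 871 N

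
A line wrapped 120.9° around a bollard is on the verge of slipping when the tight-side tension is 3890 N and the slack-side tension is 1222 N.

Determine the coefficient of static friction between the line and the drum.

T₂/T₁ = e^{μβ} → μ = ln(T₂/T₁)/β.
β = 120.9° = 2.11 rad.
μ = ln(3890/1222)/2.11 = ln(3.183)/2.11 = 0.549.

μ ≈ 0.549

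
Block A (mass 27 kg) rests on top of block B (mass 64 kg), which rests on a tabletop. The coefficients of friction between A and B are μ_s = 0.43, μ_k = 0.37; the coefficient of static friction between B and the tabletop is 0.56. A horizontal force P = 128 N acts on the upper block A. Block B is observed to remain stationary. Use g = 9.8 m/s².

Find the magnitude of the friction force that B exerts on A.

f ≈ 97.9 N

Between the blocks, N₁ = m_A g = 264.6 N.
So the A–B interface can sustain at most μ_s N₁ = 113.8 N of static friction.
P = 128 N exceeds that limit, so A slips over B and the interface friction becomes kinetic: f₁ = μ_k N₁ = 0.37×264.6 = 97.9 N.
By Newton's third law B feels 97.9 N forward from A. With B stationary, the floor's static friction on B balances it: f₂ = 97.9 N (well within μ_s(m_A+m_B)g = 499.4 N).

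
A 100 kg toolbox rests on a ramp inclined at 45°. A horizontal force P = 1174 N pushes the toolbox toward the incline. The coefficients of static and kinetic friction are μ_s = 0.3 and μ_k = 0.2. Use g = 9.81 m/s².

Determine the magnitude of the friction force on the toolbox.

f ≈ 136 N (down the incline)

Resolve perpendicular to the incline: N = m g cos θ + P sin θ = 100×9.81×cos 45° + 1174×sin 45° = 1524 N.
Along the incline, the net driving force (taking up-slope positive) is P cos θ − m g sin θ = 830.1 − 693.7 = 136.5 N, so equilibrium requires friction f = -136.5 N (down-slope).
The limit of static friction is μ_s N = 457.1 N.
|f_req| = 136.5 ≤ 457.1 N → the toolbox is in equilibrium; friction equals the required value.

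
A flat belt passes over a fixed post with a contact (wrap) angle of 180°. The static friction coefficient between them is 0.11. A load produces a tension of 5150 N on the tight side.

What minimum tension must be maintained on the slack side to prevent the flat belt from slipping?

Capstan equation at impending slip: T_tight/T_slack = e^{μβ}.
β = 180° = 3.142 rad; e^{μβ} = e^{0.11×3.142} = 1.413.
T_slack = T_tight / e^{μβ} = 5150 / 1.413 = 3650 N.

T_min ≈ 3650 N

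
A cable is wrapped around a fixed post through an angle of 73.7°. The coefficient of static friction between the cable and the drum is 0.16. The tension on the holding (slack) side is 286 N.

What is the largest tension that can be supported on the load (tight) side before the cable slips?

T_max ≈ 351 N

At impending slip the capstan equation gives T₂/T₁ = e^{μβ} with β in radians.
β = 73.7° × π/180 = 1.286 rad.
e^{μβ} = e^{0.16×1.286} = 1.229.
T₂ = T₁ · e^{μβ} = 286 × 1.229 = 351 N.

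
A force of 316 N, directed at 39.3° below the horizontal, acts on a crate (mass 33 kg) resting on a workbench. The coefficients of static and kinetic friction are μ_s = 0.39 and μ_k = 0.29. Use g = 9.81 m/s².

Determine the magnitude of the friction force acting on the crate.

N = m g + P sin α = 323.7 + 316×sin 39.3° = 523.9 N.
The horizontal driving force is P cos α = 244.5 N, so equilibrium needs friction f = 244.5 N.
The static-friction limit is μ_s N = 204.3 N.
244.5 > 204.3 N → the crate slides; f = μ_k N = 0.29×523.9 = 152 N.

f ≈ 152 N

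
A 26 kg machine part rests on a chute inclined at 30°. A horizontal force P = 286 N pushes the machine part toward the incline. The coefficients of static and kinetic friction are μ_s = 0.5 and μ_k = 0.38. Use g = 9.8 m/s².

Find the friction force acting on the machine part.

Resolve perpendicular to the incline: N = m g cos θ + P sin θ = 26×9.8×cos 30° + 286×sin 30° = 363.7 N.
Along the incline, the net driving force (taking up-slope positive) is P cos θ − m g sin θ = 247.7 − 127.4 = 120.3 N, so equilibrium requires friction f = -120.3 N (down-slope).
The limit of static friction is μ_s N = 181.8 N.
Since 120.3 N is within the 181.8 N limit, the machine part stays put and friction is exactly 120 N.

f ≈ 120 N (down the incline)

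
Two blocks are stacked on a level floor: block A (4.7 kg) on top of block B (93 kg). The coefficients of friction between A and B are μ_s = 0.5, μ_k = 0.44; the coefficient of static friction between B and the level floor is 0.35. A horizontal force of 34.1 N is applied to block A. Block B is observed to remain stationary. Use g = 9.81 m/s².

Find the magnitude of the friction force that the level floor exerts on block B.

The normal force B exerts on A is simply A's weight, N₁ = 46.11 N.
So the A–B interface can sustain at most μ_s N₁ = 23.05 N of static friction.
P = 34.1 N exceeds that limit, so A slips over B and the interface friction becomes kinetic: f₁ = μ_k N₁ = 0.44×46.11 = 20.3 N.
By Newton's third law B feels 20.3 N forward from A. With B stationary, the floor's static friction on B balances it: f₂ = 20.3 N (well within μ_s(m_A+m_B)g = 335.5 N).

f ≈ 20.3 N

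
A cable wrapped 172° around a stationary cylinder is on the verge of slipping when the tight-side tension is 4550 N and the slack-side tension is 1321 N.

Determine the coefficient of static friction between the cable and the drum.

μ ≈ 0.412

T₂/T₁ = e^{μβ} → μ = ln(T₂/T₁)/β.
β = 172° = 3.002 rad.
μ = ln(4550/1321)/3.002 = ln(3.444)/3.002 = 0.412.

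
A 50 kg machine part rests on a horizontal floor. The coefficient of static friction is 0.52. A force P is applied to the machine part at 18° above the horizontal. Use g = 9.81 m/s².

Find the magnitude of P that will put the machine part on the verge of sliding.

P ≈ 229 N

N = m g − P sin α (the pull lifts the machine part).
At impending slip, P cos α = μ_s N = μ_s (m g − P sin α).
Solving: P (cos α + μ_s sin α) = μ_s m g → P = 0.52×490/(cos 18° + 0.52 sin 18°) = 255/1.112 = 229 N.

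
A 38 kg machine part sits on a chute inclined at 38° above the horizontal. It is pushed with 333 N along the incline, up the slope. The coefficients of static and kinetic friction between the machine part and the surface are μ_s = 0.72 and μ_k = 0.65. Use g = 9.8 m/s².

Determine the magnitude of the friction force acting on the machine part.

f ≈ 104 N (down the incline)

Normal force: N = m g cos θ = 38 × 9.8 × cos 38° = 293.5 N.
The friction needed for equilibrium is m g sin θ − P = 229.3 − 333 = -103.7 N, measured positive up-slope.
Static friction can supply at most μ_s N = 211.3 N.
Since |-103.7| ≤ 211.3 N, static friction is sufficient; f equals the required value, not μ_s N.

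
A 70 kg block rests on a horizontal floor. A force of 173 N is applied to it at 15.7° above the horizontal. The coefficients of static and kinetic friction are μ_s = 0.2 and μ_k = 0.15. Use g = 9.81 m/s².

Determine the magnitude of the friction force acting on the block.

Vertical equilibrium gives N = m g − P sin α = 639.9 N.
The horizontal driving force is P cos α = 166.5 N, so equilibrium needs friction f = 166.5 N.
The static-friction limit is μ_s N = 128 N.
The required friction exceeds μ_s N, so the block moves and f = μ_k N = 96 N.

f ≈ 96 N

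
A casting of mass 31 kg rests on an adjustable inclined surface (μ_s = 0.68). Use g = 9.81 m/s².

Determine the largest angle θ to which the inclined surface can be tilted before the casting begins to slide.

θ_max ≈ 34.2°

At the slip threshold, m g sin θ = μ_s · m g cos θ, so tan θ = μ_s.
θ_max = arctan(0.68) = 34.2°.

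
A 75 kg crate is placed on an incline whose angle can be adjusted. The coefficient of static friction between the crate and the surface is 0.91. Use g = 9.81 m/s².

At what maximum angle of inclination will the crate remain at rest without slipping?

θ_max ≈ 42.3°

At the slip threshold, m g sin θ = μ_s · m g cos θ, so tan θ = μ_s.
θ_max = arctan(0.91) = 42.3°.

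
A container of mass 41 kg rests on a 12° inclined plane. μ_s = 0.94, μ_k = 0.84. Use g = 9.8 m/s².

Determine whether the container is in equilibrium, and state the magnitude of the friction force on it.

f ≈ 83.5 N

N = m g cos θ = 393 N.
Down-slope weight component: m g sin θ = 83.5 N.
μ_s N = 369 N.
83.5 ≤ 369 N, so it stays put; friction = 83.5 N.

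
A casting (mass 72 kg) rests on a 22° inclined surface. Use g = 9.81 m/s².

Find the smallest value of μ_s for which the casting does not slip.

μ_s,min ≈ 0.404

At the slip threshold m g sin θ = μ_s m g cos θ, so μ_s,min = tan θ.
μ_s,min = tan 22° = 0.404.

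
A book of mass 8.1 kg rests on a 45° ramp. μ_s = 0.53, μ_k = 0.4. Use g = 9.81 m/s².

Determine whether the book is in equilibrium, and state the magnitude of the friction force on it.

f ≈ 22.5 N

N = m g cos θ = 56.2 N.
Down-slope weight component: m g sin θ = 56.2 N.
μ_s N = 29.8 N.
56.2 > 29.8 N, so it slides; kinetic friction f = μ_k N = 0.4×56.2 = 22.5 N.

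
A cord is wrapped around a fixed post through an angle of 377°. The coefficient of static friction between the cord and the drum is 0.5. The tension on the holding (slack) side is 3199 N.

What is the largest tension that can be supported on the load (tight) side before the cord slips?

T_max ≈ 85900 N

At impending slip the capstan equation gives T₂/T₁ = e^{μβ} with β in radians.
β = 377° × π/180 = 6.58 rad.
e^{μβ} = e^{0.5×6.58} = 26.84.
T₂ = T₁ · e^{μβ} = 3199 × 26.84 = 85900 N.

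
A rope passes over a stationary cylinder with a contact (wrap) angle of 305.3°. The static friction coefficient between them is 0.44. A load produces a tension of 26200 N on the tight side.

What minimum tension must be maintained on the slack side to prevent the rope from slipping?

T_min ≈ 2510 N

Capstan equation at impending slip: T_tight/T_slack = e^{μβ}.
β = 305.3° = 5.328 rad; e^{μβ} = e^{0.44×5.328} = 10.43.
T_slack = T_tight / e^{μβ} = 26200 / 10.43 = 2510 N.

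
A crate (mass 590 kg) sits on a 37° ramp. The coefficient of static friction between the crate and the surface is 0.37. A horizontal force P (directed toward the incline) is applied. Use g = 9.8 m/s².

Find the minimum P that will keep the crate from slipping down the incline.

P_min ≈ 1730 N

The crate tends to slide down (tan θ > μ_s), so at the point of impending slip friction acts up-slope at its limit: f = μ_s N.
Perpendicular to the incline: N = m g cos θ + P sin θ.
Along the incline: P cos θ + μ_s N = m g sin θ, i.e. P cos θ + μ_s (m g cos θ + P sin θ) = m g sin θ.
Solving, P (cos θ + μ_s sin θ) = m g (sin θ − μ_s cos θ), so P = 5780×0.3063/1.021 = 1730 N.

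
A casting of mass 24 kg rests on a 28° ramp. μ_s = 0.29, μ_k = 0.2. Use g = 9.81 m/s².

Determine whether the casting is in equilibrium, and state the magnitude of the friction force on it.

f ≈ 41.6 N

N = m g cos θ = 208 N.
Down-slope weight component: m g sin θ = 111 N.
μ_s N = 60.3 N.
111 > 60.3 N, so it slides; kinetic friction f = μ_k N = 0.2×208 = 41.6 N.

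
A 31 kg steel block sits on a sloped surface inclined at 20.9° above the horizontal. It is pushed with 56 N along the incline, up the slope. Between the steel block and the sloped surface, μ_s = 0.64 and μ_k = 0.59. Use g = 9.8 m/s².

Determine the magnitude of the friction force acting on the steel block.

f ≈ 52.4 N (up the incline)

The normal reaction is N = m g cos θ = 283.8 N.
The friction needed for equilibrium is m g sin θ − P = 108.4 − 56 = 52.38 N, measured positive up-slope.
Maximum static friction available: μ_s N = 0.64 × 283.8 = 181.6 N.
Since |52.38| ≤ 181.6 N, static friction is sufficient; f equals the required value, not μ_s N.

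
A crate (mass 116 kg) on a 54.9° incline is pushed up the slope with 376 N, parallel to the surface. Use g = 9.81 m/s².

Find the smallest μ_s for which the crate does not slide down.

μ_s,min ≈ 0.848

N = m g cos θ = 654.3 N.
Friction must make up the shortfall along the incline: f = m g sin θ − P = 931 − 376 = 555 N.
At the threshold f = μ_s N, so μ_s,min = 555/654.3 = 0.848.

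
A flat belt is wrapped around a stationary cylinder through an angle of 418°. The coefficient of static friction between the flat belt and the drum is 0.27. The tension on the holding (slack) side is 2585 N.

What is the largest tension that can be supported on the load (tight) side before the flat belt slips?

T_max ≈ 18500 N

At impending slip the capstan equation gives T₂/T₁ = e^{μβ} with β in radians.
β = 418° × π/180 = 7.295 rad.
e^{μβ} = e^{0.27×7.295} = 7.169.
T₂ = T₁ · e^{μβ} = 2585 × 7.169 = 18500 N.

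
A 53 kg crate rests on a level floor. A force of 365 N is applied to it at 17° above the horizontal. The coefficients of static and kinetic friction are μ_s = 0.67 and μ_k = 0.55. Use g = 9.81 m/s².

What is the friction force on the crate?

f ≈ 227 N

The vertical component of P reduces the normal force: N = m g − P sin α = 519.9 − 106.7 = 413.2 N.
For equilibrium, f = P cos α = 365×cos 17° = 349.1 N.
The static-friction limit is μ_s N = 276.9 N.
349.1 > 276.9 N → the crate slides; f = μ_k N = 0.55×413.2 = 227 N.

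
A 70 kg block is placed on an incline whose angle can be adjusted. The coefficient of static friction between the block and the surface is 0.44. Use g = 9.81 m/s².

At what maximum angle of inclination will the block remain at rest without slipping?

At the slip threshold, m g sin θ = μ_s · m g cos θ, so tan θ = μ_s.
θ_max = arctan(0.44) = 23.7°.

θ_max ≈ 23.7°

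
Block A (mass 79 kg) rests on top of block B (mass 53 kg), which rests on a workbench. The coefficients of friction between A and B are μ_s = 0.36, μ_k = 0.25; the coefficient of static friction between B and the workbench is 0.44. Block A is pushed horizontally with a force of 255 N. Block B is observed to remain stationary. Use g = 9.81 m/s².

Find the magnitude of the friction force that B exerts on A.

f ≈ 255 N

Normal force at the A–B interface: N₁ = m_A g = 775 N.
Maximum static friction on A from B: μ_s N₁ = 0.36×775 = 279 N.
Since P = 255 N ≤ 279 N, A does not slip on B; friction on A equals P = 255 N.
B experiences an equal 255 N forward from A (third law). B is in equilibrium, so the floor supplies f₂ = 255 N of static friction (limit μ_s(m_A+m_B)g = 569.8 N, not exceeded).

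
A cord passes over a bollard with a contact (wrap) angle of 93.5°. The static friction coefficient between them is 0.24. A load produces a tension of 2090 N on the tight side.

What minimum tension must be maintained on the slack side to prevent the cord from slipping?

T_min ≈ 1410 N

Capstan equation at impending slip: T_tight/T_slack = e^{μβ}.
β = 93.5° = 1.632 rad; e^{μβ} = e^{0.24×1.632} = 1.479.
T_slack = T_tight / e^{μβ} = 2090 / 1.479 = 1410 N.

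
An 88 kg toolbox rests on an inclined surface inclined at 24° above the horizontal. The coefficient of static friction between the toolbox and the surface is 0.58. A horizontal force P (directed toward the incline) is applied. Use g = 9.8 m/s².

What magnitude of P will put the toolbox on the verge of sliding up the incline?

P ≈ 1190 N

At impending motion up the slope, friction acts down-slope at its limit: f = μ_s N.
Perpendicular to the incline: N = m g cos θ + P sin θ.
Along the incline: P cos θ = m g sin θ + μ_s N = m g sin θ + μ_s (m g cos θ + P sin θ).
Solving, P (cos θ − μ_s sin θ) = m g (sin θ + μ_s cos θ), so P = 88×9.8×(sin 24° + 0.58 cos 24°)/(cos 24° − 0.58 sin 24°) = 862×0.9366/0.6776 = 1190 N.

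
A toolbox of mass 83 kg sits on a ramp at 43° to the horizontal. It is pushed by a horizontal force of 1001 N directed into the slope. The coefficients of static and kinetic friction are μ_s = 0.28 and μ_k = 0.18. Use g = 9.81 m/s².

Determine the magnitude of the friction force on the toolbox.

f ≈ 177 N (down the incline)

The horizontal push has a component P sin θ into the surface, so N = m g cos θ + P sin θ = 595.5 + 682.7 = 1278 N.
Along the incline, the net driving force (taking up-slope positive) is P cos θ − m g sin θ = 732.1 − 555.3 = 176.8 N, so equilibrium requires friction f = -176.8 N (down-slope).
The limit of static friction is μ_s N = 357.9 N.
Since 176.8 N is within the 357.9 N limit, the toolbox stays put and friction is exactly 177 N.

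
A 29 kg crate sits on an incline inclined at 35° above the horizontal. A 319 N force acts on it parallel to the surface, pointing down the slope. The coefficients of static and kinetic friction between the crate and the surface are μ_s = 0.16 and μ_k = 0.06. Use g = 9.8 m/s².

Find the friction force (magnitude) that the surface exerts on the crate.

f ≈ 14 N (up the incline)

The normal reaction is N = m g cos θ = 232.8 N.
The friction needed for equilibrium is m g sin θ + P = 163 + 319 = 482 N, measured positive up-slope.
Maximum static friction available: μ_s N = 0.16 × 232.8 = 37.25 N.
Since |482| > 37.25 N, static friction cannot hold it; the crate slides down the incline and kinetic friction applies: f = μ_k N = 0.06 × 232.8 = 14 N.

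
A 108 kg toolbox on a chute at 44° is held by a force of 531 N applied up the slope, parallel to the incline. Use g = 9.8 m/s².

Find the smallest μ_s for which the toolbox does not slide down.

N = m g cos θ = 761.3 N.
Friction must make up the shortfall along the incline: f = m g sin θ − P = 735.2 − 531 = 204.2 N.
At the threshold f = μ_s N, so μ_s,min = 204.2/761.3 = 0.268.

μ_s,min ≈ 0.268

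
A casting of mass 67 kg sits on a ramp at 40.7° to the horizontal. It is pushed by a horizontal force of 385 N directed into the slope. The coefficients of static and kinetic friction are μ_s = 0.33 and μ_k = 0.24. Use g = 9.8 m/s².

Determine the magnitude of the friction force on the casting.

Resolve perpendicular to the incline: N = m g cos θ + P sin θ = 67×9.8×cos 40.7° + 385×sin 40.7° = 748.8 N.
Along the incline, the net driving force (taking up-slope positive) is P cos θ − m g sin θ = 291.9 − 428.2 = -136.3 N, so equilibrium requires friction f = 136.3 N (up-slope).
Maximum static friction: μ_s N = 0.33 × 748.8 = 247.1 N.
Since 136.3 N is within the 247.1 N limit, the casting stays put and friction is exactly 136 N.

f ≈ 136 N (up the incline)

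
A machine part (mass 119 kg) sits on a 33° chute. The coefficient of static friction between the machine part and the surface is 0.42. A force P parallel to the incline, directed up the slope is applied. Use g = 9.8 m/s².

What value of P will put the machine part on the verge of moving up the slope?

P ≈ 1050 N

At impending motion up the slope, friction acts down-slope at its limit: f = μ_s N.
P is parallel to the surface, so N = m g cos θ = 978 N.
Along the incline: P = m g sin θ + μ_s N = 635 + 0.42×978 = 1050 N.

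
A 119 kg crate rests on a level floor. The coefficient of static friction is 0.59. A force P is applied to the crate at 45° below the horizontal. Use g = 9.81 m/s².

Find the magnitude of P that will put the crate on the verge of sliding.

P ≈ 2380 N

N = m g + P sin α (the push presses the crate into the level floor).
At impending slip, P cos α = μ_s N = μ_s (m g + P sin α).
Solving: P (cos α − μ_s sin α) = μ_s m g → P = 0.59×1170/(cos 45° − 0.59 sin 45°) = 689/0.2899 = 2380 N.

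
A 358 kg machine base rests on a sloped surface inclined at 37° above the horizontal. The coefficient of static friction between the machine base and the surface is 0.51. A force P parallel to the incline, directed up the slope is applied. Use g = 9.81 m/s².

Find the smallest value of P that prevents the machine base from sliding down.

P_min ≈ 683 N

The machine base tends to slide down (tan θ > μ_s), so at the point of impending slip friction acts up-slope at its limit: f = μ_s N.
P is parallel to the surface, so N = m g cos θ = 2800 N.
Along the incline: P + μ_s N = m g sin θ, so P = 2110 − 0.51×2800 = 683 N.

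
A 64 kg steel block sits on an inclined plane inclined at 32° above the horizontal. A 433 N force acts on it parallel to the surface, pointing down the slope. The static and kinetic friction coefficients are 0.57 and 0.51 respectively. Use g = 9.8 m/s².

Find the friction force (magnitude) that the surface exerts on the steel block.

f ≈ 271 N (up the incline)

Perpendicular to the surface, N = m g cos θ = 64·9.8·cos 32° = 531.9 N.
For equilibrium along the incline the friction force must supply f = m g sin θ + P = 332.4 + 433 = 765.4 N (positive meaning up-slope).
Static friction can supply at most μ_s N = 303.2 N.
|765.4| exceeds 303.2 N, so the steel block slips down-slope; friction is kinetic, f = μ_k N = 0.51×531.9 = 271 N.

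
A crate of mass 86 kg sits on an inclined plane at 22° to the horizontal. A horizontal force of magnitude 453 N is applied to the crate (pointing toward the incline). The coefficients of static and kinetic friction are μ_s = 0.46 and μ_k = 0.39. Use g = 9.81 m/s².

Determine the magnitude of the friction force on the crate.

Resolve perpendicular to the incline: N = m g cos θ + P sin θ = 86×9.81×cos 22° + 453×sin 22° = 951.9 N.
Parallel to the incline: P cos θ − m g sin θ = 420 − 316 = 104 N; the friction needed to balance this is 104 N acting down the slope.
Maximum static friction: μ_s N = 0.46 × 951.9 = 437.9 N.
|f_req| = 104 ≤ 437.9 N → the crate is in equilibrium; friction equals the required value.

f ≈ 104 N (down the incline)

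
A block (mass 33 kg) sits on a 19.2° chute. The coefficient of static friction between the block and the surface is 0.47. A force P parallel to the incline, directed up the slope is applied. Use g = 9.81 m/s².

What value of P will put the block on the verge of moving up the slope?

P ≈ 250 N

At impending motion up the slope, friction acts down-slope at its limit: f = μ_s N.
P is parallel to the surface, so N = m g cos θ = 306 N.
Along the incline: P = m g sin θ + μ_s N = 106 + 0.47×306 = 250 N.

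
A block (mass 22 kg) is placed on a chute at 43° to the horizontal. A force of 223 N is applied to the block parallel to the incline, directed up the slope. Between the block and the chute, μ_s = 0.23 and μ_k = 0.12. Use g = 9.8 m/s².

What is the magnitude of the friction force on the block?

f ≈ 18.9 N (down the incline)

The normal reaction is N = m g cos θ = 157.7 N.
Parallel to the incline, ΣF = 0 gives f = m g sin θ − P = 147 − 223 = -75.96 N (up-slope positive).
Maximum static friction available: μ_s N = 0.23 × 157.7 = 36.27 N.
|-75.96| exceeds 36.27 N, so the block slips up-slope; friction is kinetic, f = μ_k N = 0.12×157.7 = 18.9 N.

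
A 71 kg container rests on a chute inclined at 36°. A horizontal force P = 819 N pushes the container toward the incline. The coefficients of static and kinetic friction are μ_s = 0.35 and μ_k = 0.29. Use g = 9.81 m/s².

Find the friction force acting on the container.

f ≈ 253 N (down the incline)

The horizontal push has a component P sin θ into the surface, so N = m g cos θ + P sin θ = 563.5 + 481.4 = 1045 N.
Along the incline, the net driving force (taking up-slope positive) is P cos θ − m g sin θ = 662.6 − 409.4 = 253.2 N, so equilibrium requires friction f = -253.2 N (down-slope).
Maximum static friction: μ_s N = 0.35 × 1045 = 365.7 N.
|f_req| = 253.2 ≤ 365.7 N → the container is in equilibrium; friction equals the required value.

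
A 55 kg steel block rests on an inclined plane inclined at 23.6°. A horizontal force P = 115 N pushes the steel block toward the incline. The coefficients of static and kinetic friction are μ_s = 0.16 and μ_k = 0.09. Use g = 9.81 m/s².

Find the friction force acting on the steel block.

f ≈ 48.6 N (up the incline)

Normal direction: N = m g cos θ + P sin θ = 540.5 N.
Along the incline, the net driving force (taking up-slope positive) is P cos θ − m g sin θ = 105.4 − 216 = -110.6 N, so equilibrium requires friction f = 110.6 N (up-slope).
The limit of static friction is μ_s N = 86.47 N.
The required 110.6 N exceeds the static limit, so the steel block slides down-slope and f = μ_k N = 0.09×540.5 = 48.6 N.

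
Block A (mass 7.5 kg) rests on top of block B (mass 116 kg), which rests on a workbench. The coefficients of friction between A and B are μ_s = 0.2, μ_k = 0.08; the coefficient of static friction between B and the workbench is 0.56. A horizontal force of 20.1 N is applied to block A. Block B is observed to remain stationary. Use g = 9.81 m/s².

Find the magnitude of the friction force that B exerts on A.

Normal force at the A–B interface: N₁ = m_A g = 73.58 N.
Maximum static friction on A from B: μ_s N₁ = 0.2×73.58 = 14.72 N.
Since P = 20.1 N > 14.72 N, A slides on B; the A–B friction is kinetic: f₁ = μ_k N₁ = 0.08×73.58 = 5.89 N.
By Newton's third law B feels 5.89 N forward from A. With B stationary, the floor's static friction on B balances it: f₂ = 5.89 N (well within μ_s(m_A+m_B)g = 678.5 N).

f ≈ 5.89 N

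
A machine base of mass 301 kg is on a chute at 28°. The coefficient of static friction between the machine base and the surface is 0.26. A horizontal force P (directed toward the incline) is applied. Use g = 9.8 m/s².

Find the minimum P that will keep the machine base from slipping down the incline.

P_min ≈ 704 N

The machine base tends to slide down (tan θ > μ_s), so at the point of impending slip friction acts up-slope at its limit: f = μ_s N.
Perpendicular to the incline: N = m g cos θ + P sin θ.
Along the incline: P cos θ + μ_s N = m g sin θ, i.e. P cos θ + μ_s (m g cos θ + P sin θ) = m g sin θ.
Solving, P (cos θ + μ_s sin θ) = m g (sin θ − μ_s cos θ), so P = 2950×0.2399/1.005 = 704 N.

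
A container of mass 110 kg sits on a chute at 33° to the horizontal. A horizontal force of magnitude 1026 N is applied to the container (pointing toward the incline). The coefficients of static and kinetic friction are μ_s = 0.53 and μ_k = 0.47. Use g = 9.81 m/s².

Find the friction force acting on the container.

f ≈ 273 N (down the incline)

Normal direction: N = m g cos θ + P sin θ = 1464 N.
Parallel to the incline: P cos θ − m g sin θ = 860.5 − 587.7 = 272.8 N; the friction needed to balance this is 272.8 N acting down the slope.
The limit of static friction is μ_s N = 775.8 N.
Since 272.8 N is within the 775.8 N limit, the container stays put and friction is exactly 273 N.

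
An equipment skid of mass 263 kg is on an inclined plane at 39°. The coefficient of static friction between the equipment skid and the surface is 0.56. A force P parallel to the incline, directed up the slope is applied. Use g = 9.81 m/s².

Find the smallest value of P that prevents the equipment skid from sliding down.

P_min ≈ 501 N

The equipment skid tends to slide down (tan θ > μ_s), so at the point of impending slip friction acts up-slope at its limit: f = μ_s N.
P is parallel to the surface, so N = m g cos θ = 2010 N.
Along the incline: P + μ_s N = m g sin θ, so P = 1620 − 0.56×2010 = 501 N.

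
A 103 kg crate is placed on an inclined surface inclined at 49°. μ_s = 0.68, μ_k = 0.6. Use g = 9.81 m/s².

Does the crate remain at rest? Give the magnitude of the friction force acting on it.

f ≈ 398 N

N = m g cos θ = 663 N.
Down-slope weight component: m g sin θ = 763 N.
μ_s N = 451 N.
763 > 451 N, so it slides; kinetic friction f = μ_k N = 0.6×663 = 398 N.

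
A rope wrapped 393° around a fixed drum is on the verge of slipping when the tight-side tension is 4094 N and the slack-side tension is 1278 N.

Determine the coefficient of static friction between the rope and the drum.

μ ≈ 0.17

T₂/T₁ = e^{μβ} → μ = ln(T₂/T₁)/β.
β = 393° = 6.859 rad.
μ = ln(4094/1278)/6.859 = ln(3.203)/6.859 = 0.17.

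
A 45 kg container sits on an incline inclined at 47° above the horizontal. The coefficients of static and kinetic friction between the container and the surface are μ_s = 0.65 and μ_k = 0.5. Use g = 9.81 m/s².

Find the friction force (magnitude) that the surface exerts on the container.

Perpendicular to the surface, N = m g cos θ = 45·9.81·cos 47° = 301.1 N.
For equilibrium along the incline, friction must balance the weight component: f = m g sin θ = 322.9 N up the slope.
Static friction can supply at most μ_s N = 195.7 N.
Since |322.9| > 195.7 N, static friction cannot hold it; the container slides down the incline and kinetic friction applies: f = μ_k N = 0.5 × 301.1 = 151 N.

f ≈ 151 N (up the incline)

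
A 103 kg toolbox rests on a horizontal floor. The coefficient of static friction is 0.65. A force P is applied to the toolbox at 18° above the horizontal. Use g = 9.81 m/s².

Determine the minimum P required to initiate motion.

P ≈ 570 N

N = m g − P sin α (the pull lifts the toolbox).
At impending slip, P cos α = μ_s N = μ_s (m g − P sin α).
Solving: P (cos α + μ_s sin α) = μ_s m g → P = 0.65×1010/(cos 18° + 0.65 sin 18°) = 657/1.152 = 570 N.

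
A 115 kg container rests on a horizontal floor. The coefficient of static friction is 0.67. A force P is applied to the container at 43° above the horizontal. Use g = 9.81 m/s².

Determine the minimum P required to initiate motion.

N = m g − P sin α (the pull lifts the container).
At impending slip, P cos α = μ_s N = μ_s (m g − P sin α).
Solving: P (cos α + μ_s sin α) = μ_s m g → P = 0.67×1130/(cos 43° + 0.67 sin 43°) = 756/1.188 = 636 N.

P ≈ 636 N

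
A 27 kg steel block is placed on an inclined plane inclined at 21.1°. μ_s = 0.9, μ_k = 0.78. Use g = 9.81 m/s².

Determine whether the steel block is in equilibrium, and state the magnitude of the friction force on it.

f ≈ 95.4 N

N = m g cos θ = 247 N.
Down-slope weight component: m g sin θ = 95.4 N.
μ_s N = 222 N.
95.4 ≤ 222 N, so it stays put; friction = 95.4 N.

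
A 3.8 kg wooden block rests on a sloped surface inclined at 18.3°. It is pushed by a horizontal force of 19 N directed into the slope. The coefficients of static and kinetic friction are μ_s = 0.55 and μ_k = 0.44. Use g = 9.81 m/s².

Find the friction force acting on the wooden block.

f ≈ 6.33 N (down the incline)

Resolve perpendicular to the incline: N = m g cos θ + P sin θ = 3.8×9.81×cos 18.3° + 19×sin 18.3° = 41.36 N.
Along the incline, the net driving force (taking up-slope positive) is P cos θ − m g sin θ = 18.04 − 11.71 = 6.334 N, so equilibrium requires friction f = -6.334 N (down-slope).
Maximum static friction: μ_s N = 0.55 × 41.36 = 22.75 N.
Since 6.334 N is within the 22.75 N limit, the wooden block stays put and friction is exactly 6.33 N.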